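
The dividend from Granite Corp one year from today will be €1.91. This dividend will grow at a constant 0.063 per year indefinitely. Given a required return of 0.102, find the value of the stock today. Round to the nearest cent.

Growing perpetuity: P = D₁ / (r − g) = €1.9100 / (0.102 − 0.063) = €48.97

€48.97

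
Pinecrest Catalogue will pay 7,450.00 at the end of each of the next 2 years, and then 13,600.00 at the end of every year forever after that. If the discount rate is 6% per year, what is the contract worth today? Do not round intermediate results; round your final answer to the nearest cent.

215391.30

PV of 2-year annuity: 7,450.00 × [1 − (1+0.06)^−2] / 0.06 = 13658.77536
Perpetuity value at year 2: 13,600.00 / 0.06 = 226666.66667
PV of perpetuity: 226666.66667 / (1+0.06)^2 = 201732.52640
Total PV = 13658.77536 + 201732.52640 = 215391.30177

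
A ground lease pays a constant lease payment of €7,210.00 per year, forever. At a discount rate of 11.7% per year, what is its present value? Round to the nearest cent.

€61623.93

Level perpetuity: PV = C / r = €7,210.00 / 0.117 = €61,623.93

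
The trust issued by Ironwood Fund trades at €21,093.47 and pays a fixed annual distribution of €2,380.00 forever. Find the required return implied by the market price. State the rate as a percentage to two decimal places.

P = C/r ⇒ r = C/P = €2,380.00/€21,093.47 = 0.112831

11.28%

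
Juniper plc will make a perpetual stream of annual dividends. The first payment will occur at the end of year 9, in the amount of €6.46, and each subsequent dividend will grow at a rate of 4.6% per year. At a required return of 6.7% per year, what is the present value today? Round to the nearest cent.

€183.10

Value at end of year 8: C₁ / (r − g) = €6.46 / (0.067 − 0.046) = €307.6190
Discount to today: PV = €307.6190 / (1 + 0.067)^8 = €307.6190 / 1.680023 = €183.10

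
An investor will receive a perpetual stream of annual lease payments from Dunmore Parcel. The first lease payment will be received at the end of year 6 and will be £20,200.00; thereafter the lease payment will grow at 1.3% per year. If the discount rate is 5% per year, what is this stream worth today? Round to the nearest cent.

Value at end of year 5: C₁ / (r − g) = £20,200.00 / (0.05 − 0.013) = £545,945.9459
Discount to today: PV = £545,945.9459 / (1 + 0.05)^5 = £545,945.9459 / 1.276282 = £427,762.93

£427762.93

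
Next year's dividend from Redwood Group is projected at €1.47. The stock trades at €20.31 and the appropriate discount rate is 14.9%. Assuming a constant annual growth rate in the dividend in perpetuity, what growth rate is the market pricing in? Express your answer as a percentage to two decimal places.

7.66%

P = D₁/(r−g) ⇒ g = r − D₁/P = 0.149 − €1.47/€20.31 = 0.076622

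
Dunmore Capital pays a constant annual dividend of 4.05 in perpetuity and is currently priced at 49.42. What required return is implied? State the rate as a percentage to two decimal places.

P = C/r ⇒ r = C/P = 4.05/49.42 = 0.081951

8.20%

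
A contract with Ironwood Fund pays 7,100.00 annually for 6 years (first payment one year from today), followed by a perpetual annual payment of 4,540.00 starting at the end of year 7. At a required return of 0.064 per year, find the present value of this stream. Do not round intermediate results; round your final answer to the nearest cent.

PV of 6-year annuity: 7,100.00 × [1 − (1+0.064)^−6] / 0.064 = 34478.50117
Perpetuity value at year 6: 4,540.00 / 0.064 = 70937.50000
PV of perpetuity: 70937.50000 / (1+0.064)^6 = 48890.68376
Total PV = 34478.50117 + 48890.68376 = 83369.18493

83369.18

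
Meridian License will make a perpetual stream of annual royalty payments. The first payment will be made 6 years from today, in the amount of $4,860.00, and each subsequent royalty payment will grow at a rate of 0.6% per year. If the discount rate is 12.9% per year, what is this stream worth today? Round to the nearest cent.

$21540.78

Value at end of year 5: C₁ / (r − g) = $4,860.00 / (0.129 − 0.006) = $39,512.1951
Discount to today: PV = $39,512.1951 / (1 + 0.129)^5 = $39,512.1951 / 1.834297 = $21,540.78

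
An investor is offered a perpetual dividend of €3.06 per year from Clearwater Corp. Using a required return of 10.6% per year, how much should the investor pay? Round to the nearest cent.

Level perpetuity: PV = C / r = €3.06 / 0.106 = €28.87

€28.87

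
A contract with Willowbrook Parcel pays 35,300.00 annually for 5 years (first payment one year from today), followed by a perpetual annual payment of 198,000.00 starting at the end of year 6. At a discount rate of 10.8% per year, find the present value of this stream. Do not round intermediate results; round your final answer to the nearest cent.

1228973.27

PV of 5-year annuity: 35,300.00 × [1 − (1+0.108)^−5] / 0.108 = 131124.21711
Perpetuity value at year 5: 198,000.00 / 0.108 = 1833333.33333
PV of perpetuity: 1833333.33333 / (1+0.108)^5 = 1097849.05608
Total PV = 131124.21711 + 1097849.05608 = 1228973.27319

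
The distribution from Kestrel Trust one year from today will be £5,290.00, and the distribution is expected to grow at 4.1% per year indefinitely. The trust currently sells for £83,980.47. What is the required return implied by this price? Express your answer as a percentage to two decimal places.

10.40%

P = D₁/(r − g) ⇒ r = D₁/P + g = £5,290.0000/£83,980.47 + 0.041 = 0.062991 + 0.041 = 0.103991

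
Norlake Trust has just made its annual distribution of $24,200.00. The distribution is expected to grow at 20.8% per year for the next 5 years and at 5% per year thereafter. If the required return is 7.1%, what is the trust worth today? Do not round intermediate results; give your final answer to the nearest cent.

$2385036.23

D_1 = 29233.60000
D_2 = 35314.18880
D_3 = 42659.54007
D_4 = 51532.72441
D_5 = 62251.53108
Terminal value at year 5: TV = D_5×(1+g_2)/(r−g_2) = 65364.10764/0.021 = 3112576.55406
P_0 = D_1/(1+r)^1 + D_2/(1+r)^2 + D_3/(1+r)^3 + D_4/(1+r)^4 + D_5/(1+r)^5 + TV/(1+r)^5
    = 27295.61158 + 30787.20708 + 34725.43992 + 39167.44297 + 44177.65744 + 2208882.87178 = 2385036.23077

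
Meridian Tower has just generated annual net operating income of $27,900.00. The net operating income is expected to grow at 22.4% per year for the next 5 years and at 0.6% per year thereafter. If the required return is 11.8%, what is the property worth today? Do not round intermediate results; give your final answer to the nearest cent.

$578734.16

D_1 = 34149.60000
D_2 = 41799.11040
D_3 = 51162.11113
D_4 = 62622.42402
D_5 = 76649.84700
Terminal value at year 5: TV = D_5×(1+g_2)/(r−g_2) = 77109.74609/0.112 = 688479.87577
P_0 = D_1/(1+r)^1 + D_2/(1+r)^2 + D_3/(1+r)^3 + D_4/(1+r)^4 + D_5/(1+r)^5 + TV/(1+r)^5
    = 30545.25939 + 33441.32155 + 36611.96564 + 40083.22535 + 43883.60270 + 394168.78858 = 578734.16321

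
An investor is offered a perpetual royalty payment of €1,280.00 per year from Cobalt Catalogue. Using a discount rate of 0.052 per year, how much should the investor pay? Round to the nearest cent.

Level perpetuity: PV = C / r = €1,280.00 / 0.052 = €24,615.38

€24615.38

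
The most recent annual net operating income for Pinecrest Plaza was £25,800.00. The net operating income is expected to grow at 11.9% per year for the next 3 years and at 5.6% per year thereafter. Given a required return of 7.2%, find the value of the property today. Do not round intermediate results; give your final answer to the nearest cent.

D_1 = 28870.20000
D_2 = 32305.75380
D_3 = 36150.13850
Terminal value at year 3: TV = D_3×(1+g_2)/(r−g_2) = 38174.54626/0.016 = 2385909.14115
P_0 = D_1/(1+r)^1 + D_2/(1+r)^2 + D_3/(1+r)^3 + TV/(1+r)^3
    = 26931.15672 + 28111.90706 + 29344.42537 + 1936732.07447 = 2021119.56361

£2021119.56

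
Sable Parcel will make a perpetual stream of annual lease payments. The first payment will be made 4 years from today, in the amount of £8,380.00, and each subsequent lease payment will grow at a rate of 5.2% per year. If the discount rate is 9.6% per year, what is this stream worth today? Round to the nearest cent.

Value at end of year 3: C₁ / (r − g) = £8,380.00 / (0.096 − 0.052) = £190,454.5455
Discount to today: PV = £190,454.5455 / (1 + 0.096)^3 = £190,454.5455 / 1.316533 = £144,663.74

£144663.74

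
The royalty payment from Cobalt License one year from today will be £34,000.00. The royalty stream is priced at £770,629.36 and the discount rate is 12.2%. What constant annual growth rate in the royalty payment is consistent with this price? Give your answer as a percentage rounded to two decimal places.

P = D₁/(r−g) ⇒ g = r − D₁/P = 0.122 − £34,000.00/£770,629.36 = 0.077880

7.79%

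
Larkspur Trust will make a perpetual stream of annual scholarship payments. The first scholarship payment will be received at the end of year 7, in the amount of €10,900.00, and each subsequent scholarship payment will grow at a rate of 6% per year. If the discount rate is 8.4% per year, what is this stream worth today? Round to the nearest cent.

€279923.63

Value at end of year 6: C₁ / (r − g) = €10,900.00 / (0.084 − 0.06) = €454,166.6667
Discount to today: PV = €454,166.6667 / (1 + 0.084)^6 = €454,166.6667 / 1.622466 = €279,923.63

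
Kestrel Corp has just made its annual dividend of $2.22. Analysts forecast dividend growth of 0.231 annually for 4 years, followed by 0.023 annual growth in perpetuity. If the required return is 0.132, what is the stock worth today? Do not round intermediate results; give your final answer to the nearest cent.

$40.14

D_1 = 2.73282
D_2 = 3.36410
D_3 = 4.14121
D_4 = 5.09783
Terminal value at year 4: TV = D_4×(1+g_2)/(r−g_2) = 5.21508/0.109 = 47.84475
P_0 = D_1/(1+r)^1 + D_2/(1+r)^2 + D_3/(1+r)^3 + D_4/(1+r)^4 + TV/(1+r)^4
    = 2.41415 + 2.62528 + 2.85488 + 3.10456 + 29.13725 = 40.13613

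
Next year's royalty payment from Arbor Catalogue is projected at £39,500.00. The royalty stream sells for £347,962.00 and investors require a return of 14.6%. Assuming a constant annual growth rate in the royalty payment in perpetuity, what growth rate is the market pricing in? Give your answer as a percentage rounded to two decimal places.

3.25%

P = D₁/(r−g) ⇒ g = r − D₁/P = 0.146 − £39,500.00/£347,962.00 = 0.032482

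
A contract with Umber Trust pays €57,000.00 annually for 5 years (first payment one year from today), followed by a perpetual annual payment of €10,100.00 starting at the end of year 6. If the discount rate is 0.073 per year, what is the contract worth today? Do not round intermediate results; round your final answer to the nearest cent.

PV of 5-year annuity: €57,000.00 × [1 − (1+0.073)^−5] / 0.073 = 231845.88338
Perpetuity value at year 5: €10,100.00 / 0.073 = 138356.16438
PV of perpetuity: 138356.16438 / (1+0.073)^5 = 97274.70084
Total PV = 231845.88338 + 97274.70084 = 329120.58422

€329120.58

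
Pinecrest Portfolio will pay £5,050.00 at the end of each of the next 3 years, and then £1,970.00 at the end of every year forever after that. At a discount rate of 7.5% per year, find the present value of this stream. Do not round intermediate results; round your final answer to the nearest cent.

PV of 3-year annuity: £5,050.00 × [1 − (1+0.075)^−3] / 0.075 = 13132.65499
Perpetuity value at year 3: £1,970.00 / 0.075 = 26266.66667
PV of perpetuity: 26266.66667 / (1+0.075)^3 = 21143.63096
Total PV = 13132.65499 + 21143.63096 = 34276.28595

£34276.29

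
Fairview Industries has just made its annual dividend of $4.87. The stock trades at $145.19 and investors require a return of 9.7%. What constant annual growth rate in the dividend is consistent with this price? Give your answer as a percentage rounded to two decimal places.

P = D₀(1+g)/(r−g) ⇒ P(r−g) = D₀(1+g) ⇒ g(P+D₀) = P·r − D₀
g = (P·r − D₀)/(P + D₀) = ($145.19×0.097 − $4.87) / ($145.19 + $4.87) = 0.061398

6.14%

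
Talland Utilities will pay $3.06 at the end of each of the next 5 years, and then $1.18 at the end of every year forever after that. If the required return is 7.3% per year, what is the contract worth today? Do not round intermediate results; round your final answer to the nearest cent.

PV of 5-year annuity: $3.06 × [1 − (1+0.073)^−5] / 0.073 = 12.44646
Perpetuity value at year 5: $1.18 / 0.073 = 16.16438
PV of perpetuity: 16.16438 / (1+0.073)^5 = 11.36477
Total PV = 12.44646 + 11.36477 = 23.81123

$23.81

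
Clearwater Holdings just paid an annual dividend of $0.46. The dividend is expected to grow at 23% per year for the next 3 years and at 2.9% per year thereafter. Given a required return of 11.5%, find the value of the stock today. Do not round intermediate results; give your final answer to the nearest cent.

D_1 = 0.56580
D_2 = 0.69593
D_3 = 0.85600
Terminal value at year 3: TV = D_3×(1+g_2)/(r−g_2) = 0.88082/0.086 = 10.24213
P_0 = D_1/(1+r)^1 + D_2/(1+r)^2 + D_3/(1+r)^3 + TV/(1+r)^3
    = 0.50744 + 0.55978 + 0.61752 + 7.38866 = 9.07340

$9.07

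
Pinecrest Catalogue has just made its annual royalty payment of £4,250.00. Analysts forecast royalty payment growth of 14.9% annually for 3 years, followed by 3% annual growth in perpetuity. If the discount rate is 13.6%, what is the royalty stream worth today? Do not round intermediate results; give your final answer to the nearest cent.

D_1 = 4883.25000
D_2 = 5610.85425
D_3 = 6446.87153
Terminal value at year 3: TV = D_3×(1+g_2)/(r−g_2) = 6640.27768/0.106 = 62644.12905
P_0 = D_1/(1+r)^1 + D_2/(1+r)^2 + D_3/(1+r)^3 + TV/(1+r)^3
    = 4298.63556 + 4347.82770 + 4397.58277 + 42731.22877 = 55775.27479

£55775.27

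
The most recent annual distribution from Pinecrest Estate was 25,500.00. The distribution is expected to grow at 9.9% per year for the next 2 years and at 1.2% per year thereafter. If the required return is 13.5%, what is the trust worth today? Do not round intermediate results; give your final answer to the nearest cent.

D_1 = 28024.50000
D_2 = 30798.92550
Terminal value at year 2: TV = D_2×(1+g_2)/(r−g_2) = 31168.51261/0.123 = 253402.54151
P_0 = D_1/(1+r)^1 + D_2/(1+r)^2 + TV/(1+r)^2
    = 24691.18943 + 23908.03276 + 196706.74107 = 245305.96325

245305.96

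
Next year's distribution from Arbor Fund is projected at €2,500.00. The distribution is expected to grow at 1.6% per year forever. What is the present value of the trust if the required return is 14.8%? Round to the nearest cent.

€18939.39

Growing perpetuity: P = D₁ / (r − g) = €2,500.0000 / (0.148 − 0.016) = €18,939.39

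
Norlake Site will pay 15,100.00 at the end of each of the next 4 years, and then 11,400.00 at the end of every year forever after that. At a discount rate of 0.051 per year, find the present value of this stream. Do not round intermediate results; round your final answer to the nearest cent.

PV of 4-year annuity: 15,100.00 × [1 − (1+0.051)^−4] / 0.051 = 53419.70876
Perpetuity value at year 4: 11,400.00 / 0.051 = 223529.41176
PV of perpetuity: 223529.41176 / (1+0.051)^4 = 183199.30051
Total PV = 53419.70876 + 183199.30051 = 236619.00928

236619.01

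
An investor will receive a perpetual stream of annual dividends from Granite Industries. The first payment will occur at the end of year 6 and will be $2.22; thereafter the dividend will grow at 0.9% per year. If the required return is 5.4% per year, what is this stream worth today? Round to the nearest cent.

Value at end of year 5: C₁ / (r − g) = $2.22 / (0.054 − 0.009) = $49.3333
Discount to today: PV = $49.3333 / (1 + 0.054)^5 = $49.3333 / 1.300778 = $37.93

$37.93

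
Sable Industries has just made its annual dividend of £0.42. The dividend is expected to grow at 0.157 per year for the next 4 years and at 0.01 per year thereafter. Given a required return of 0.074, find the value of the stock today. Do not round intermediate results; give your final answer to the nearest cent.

£10.96

D_1 = 0.48594
D_2 = 0.56223
D_3 = 0.65050
D_4 = 0.75263
Terminal value at year 4: TV = D_4×(1+g_2)/(r−g_2) = 0.76016/0.064 = 11.87748
P_0 = D_1/(1+r)^1 + D_2/(1+r)^2 + D_3/(1+r)^3 + D_4/(1+r)^4 + TV/(1+r)^4
    = 0.45246 + 0.48742 + 0.52509 + 0.56567 + 8.92703 = 10.95768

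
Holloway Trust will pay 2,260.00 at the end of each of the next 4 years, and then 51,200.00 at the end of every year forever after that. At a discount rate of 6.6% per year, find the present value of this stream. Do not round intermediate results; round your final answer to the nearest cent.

608479.48

PV of 4-year annuity: 2,260.00 × [1 − (1+0.066)^−4] / 0.066 = 7724.73451
Perpetuity value at year 4: 51,200.00 / 0.066 = 775757.57576
PV of perpetuity: 775757.57576 / (1+0.066)^4 = 600754.74078
Total PV = 7724.73451 + 600754.74078 = 608479.47530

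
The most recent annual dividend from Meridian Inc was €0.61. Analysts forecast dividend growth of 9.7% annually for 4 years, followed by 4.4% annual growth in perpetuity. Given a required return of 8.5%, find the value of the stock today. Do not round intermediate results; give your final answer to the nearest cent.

D_1 = 0.66917
D_2 = 0.73408
D_3 = 0.80529
D_4 = 0.88340
Terminal value at year 4: TV = D_4×(1+g_2)/(r−g_2) = 0.92227/0.041 = 22.49433
P_0 = D_1/(1+r)^1 + D_2/(1+r)^2 + D_3/(1+r)^3 + D_4/(1+r)^4 + TV/(1+r)^4
    = 0.61675 + 0.62357 + 0.63046 + 0.63744 + 16.23133 = 18.73954

€18.74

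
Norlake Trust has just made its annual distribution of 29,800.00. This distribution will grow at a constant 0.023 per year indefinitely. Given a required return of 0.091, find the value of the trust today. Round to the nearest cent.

D₁ = D₀ × (1 + g) = 29,800.00 × 1.023 = 30,485.4000
Growing perpetuity: P = D₁ / (r − g) = 30,485.4000 / (0.091 − 0.023) = 448,314.71

448314.71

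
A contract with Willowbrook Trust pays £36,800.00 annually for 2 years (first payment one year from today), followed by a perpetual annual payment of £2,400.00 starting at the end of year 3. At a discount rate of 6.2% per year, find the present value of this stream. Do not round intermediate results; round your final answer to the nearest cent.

PV of 2-year annuity: £36,800.00 × [1 − (1+0.062)^−2] / 0.062 = 67280.22670
Perpetuity value at year 2: £2,400.00 / 0.062 = 38709.67742
PV of perpetuity: 38709.67742 / (1+0.062)^2 = 34321.83655
Total PV = 67280.22670 + 34321.83655 = 101602.06325

£101602.06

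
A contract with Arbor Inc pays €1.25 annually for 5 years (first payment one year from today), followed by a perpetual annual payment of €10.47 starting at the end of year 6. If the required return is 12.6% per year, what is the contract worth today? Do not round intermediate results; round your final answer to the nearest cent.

PV of 5-year annuity: €1.25 × [1 − (1+0.126)^−5] / 0.126 = 4.43979
Perpetuity value at year 5: €10.47 / 0.126 = 83.09524
PV of perpetuity: 83.09524 / (1+0.126)^5 = 45.90756
Total PV = 4.43979 + 45.90756 = 50.34735

€50.35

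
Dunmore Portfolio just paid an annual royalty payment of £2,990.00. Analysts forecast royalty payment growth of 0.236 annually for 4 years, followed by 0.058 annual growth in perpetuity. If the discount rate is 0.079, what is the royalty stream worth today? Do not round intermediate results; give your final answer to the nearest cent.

D_1 = 3695.64000
D_2 = 4567.81104
D_3 = 5645.81445
D_4 = 6978.22665
Terminal value at year 4: TV = D_4×(1+g_2)/(r−g_2) = 7382.96380/0.021 = 351569.70479
P_0 = D_1/(1+r)^1 + D_2/(1+r)^2 + D_3/(1+r)^3 + D_4/(1+r)^4 + TV/(1+r)^4
    = 3425.06024 + 3923.42396 + 4494.30215 + 5148.24602 + 259373.53769 = 276364.57007

£276364.57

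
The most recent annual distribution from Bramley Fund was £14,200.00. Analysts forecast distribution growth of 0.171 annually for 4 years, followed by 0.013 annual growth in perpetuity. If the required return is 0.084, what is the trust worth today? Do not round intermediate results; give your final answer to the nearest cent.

D_1 = 16628.20000
D_2 = 19471.62220
D_3 = 22801.26960
D_4 = 26700.28670
Terminal value at year 4: TV = D_4×(1+g_2)/(r−g_2) = 27047.39042/0.071 = 380949.16090
P_0 = D_1/(1+r)^1 + D_2/(1+r)^2 + D_3/(1+r)^3 + D_4/(1+r)^4 + TV/(1+r)^4
    = 15339.66790 + 16570.80360 + 17900.74817 + 19337.43184 + 275898.85143 = 345047.50294

£345047.50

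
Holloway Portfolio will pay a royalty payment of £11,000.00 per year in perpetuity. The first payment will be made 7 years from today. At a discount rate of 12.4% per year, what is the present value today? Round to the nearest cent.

Value at end of year 6: C / r = £11,000.00 / 0.124 = £88,709.6774
Discount to today: PV = £88,709.6774 / (1 + 0.124)^6 = £88,709.6774 / 2.016498 = £43,991.94

£43991.94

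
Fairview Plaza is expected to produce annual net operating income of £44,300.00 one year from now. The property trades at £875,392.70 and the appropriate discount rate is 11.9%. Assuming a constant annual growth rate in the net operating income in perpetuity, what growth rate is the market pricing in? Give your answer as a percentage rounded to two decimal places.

P = D₁/(r−g) ⇒ g = r − D₁/P = 0.119 − £44,300.00/£875,392.70 = 0.068394

6.84%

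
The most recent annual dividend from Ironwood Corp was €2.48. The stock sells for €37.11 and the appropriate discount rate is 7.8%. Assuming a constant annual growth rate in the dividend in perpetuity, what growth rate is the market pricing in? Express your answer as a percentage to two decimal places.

1.05%

P = D₀(1+g)/(r−g) ⇒ P(r−g) = D₀(1+g) ⇒ g(P+D₀) = P·r − D₀
g = (P·r − D₀)/(P + D₀) = (€37.11×0.078 − €2.48) / (€37.11 + €2.48) = 0.010472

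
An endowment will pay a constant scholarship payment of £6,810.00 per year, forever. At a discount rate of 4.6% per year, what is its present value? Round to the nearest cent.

Level perpetuity: PV = C / r = £6,810.00 / 0.046 = £148,043.48

£148043.48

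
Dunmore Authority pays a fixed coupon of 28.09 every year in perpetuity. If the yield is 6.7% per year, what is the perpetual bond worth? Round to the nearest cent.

Level perpetuity: PV = C / r = 28.09 / 0.067 = 419.25

419.25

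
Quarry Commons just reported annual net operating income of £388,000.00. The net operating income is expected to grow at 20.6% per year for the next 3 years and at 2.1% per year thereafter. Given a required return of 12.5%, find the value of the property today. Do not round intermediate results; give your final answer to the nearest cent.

£6032351.80

D_1 = 467928.00000
D_2 = 564321.16800
D_3 = 680571.32861
Terminal value at year 3: TV = D_3×(1+g_2)/(r−g_2) = 694863.32651/0.104 = 6681378.13951
P_0 = D_1/(1+r)^1 + D_2/(1+r)^2 + D_3/(1+r)^3 + TV/(1+r)^3
    = 415936.00000 + 445883.39200 + 477986.99622 + 4692545.41485 = 6032351.80308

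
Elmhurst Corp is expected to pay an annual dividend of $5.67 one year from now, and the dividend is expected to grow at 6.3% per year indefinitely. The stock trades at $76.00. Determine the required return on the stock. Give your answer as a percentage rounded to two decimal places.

P = D₁/(r − g) ⇒ r = D₁/P + g = $5.6700/$76.00 + 0.063 = 0.074605 + 0.063 = 0.137605

13.76%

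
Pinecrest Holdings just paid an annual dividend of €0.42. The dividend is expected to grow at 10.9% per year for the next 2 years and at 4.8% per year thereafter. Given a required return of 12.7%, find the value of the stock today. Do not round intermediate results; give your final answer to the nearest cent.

D_1 = 0.46578
D_2 = 0.51655
Terminal value at year 2: TV = D_2×(1+g_2)/(r−g_2) = 0.54134/0.079 = 6.85246
P_0 = D_1/(1+r)^1 + D_2/(1+r)^2 + TV/(1+r)^2
    = 0.41329 + 0.40669 + 5.39509 = 6.21507

€6.22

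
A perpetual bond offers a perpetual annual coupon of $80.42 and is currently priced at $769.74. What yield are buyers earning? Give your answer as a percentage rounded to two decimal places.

P = C/r ⇒ r = C/P = $80.42/$769.74 = 0.104477

10.45%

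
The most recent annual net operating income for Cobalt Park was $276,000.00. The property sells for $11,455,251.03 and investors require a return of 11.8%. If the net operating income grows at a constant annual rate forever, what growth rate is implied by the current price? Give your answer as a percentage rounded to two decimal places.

P = D₀(1+g)/(r−g) ⇒ P(r−g) = D₀(1+g) ⇒ g(P+D₀) = P·r − D₀
g = (P·r − D₀)/(P + D₀) = ($11,455,251.03×0.118 − $276,000.00) / ($11,455,251.03 + $276,000.00) = 0.091697

9.17%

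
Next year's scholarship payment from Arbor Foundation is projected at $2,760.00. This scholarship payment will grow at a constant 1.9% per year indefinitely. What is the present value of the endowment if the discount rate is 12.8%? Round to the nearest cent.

$25321.10

Growing perpetuity: P = D₁ / (r − g) = $2,760.0000 / (0.128 − 0.019) = $25,321.10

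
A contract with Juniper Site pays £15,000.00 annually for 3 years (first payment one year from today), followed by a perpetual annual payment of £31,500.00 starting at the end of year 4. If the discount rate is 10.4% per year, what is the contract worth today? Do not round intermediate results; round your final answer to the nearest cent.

PV of 3-year annuity: £15,000.00 × [1 − (1+0.104)^−3] / 0.104 = 37041.65069
Perpetuity value at year 3: £31,500.00 / 0.104 = 302884.61538
PV of perpetuity: 302884.61538 / (1+0.104)^3 = 225097.14895
Total PV = 37041.65069 + 225097.14895 = 262138.79963

£262138.80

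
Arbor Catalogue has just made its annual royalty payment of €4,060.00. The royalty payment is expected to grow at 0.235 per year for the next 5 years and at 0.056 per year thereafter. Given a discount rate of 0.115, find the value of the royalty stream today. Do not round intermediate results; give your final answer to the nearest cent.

D_1 = 5014.10000
D_2 = 6192.41350
D_3 = 7647.63067
D_4 = 9444.82388
D_5 = 11664.35749
Terminal value at year 5: TV = D_5×(1+g_2)/(r−g_2) = 12317.56151/0.059 = 208772.22902
P_0 = D_1/(1+r)^1 + D_2/(1+r)^2 + D_3/(1+r)^3 + D_4/(1+r)^4 + D_5/(1+r)^5 + TV/(1+r)^5
    = 4496.95067 + 4980.92743 + 5516.99136 + 6110.74828 + 6768.40729 + 121143.01864 = 149017.04367

€149017.04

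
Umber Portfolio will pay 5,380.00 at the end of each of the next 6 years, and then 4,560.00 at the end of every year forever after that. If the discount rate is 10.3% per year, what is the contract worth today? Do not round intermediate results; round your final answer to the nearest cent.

47811.98

PV of 6-year annuity: 5,380.00 × [1 − (1+0.103)^−6] / 0.103 = 23226.73362
Perpetuity value at year 6: 4,560.00 / 0.103 = 44271.84466
PV of perpetuity: 44271.84466 / (1+0.103)^6 = 24585.24516
Total PV = 23226.73362 + 24585.24516 = 47811.97878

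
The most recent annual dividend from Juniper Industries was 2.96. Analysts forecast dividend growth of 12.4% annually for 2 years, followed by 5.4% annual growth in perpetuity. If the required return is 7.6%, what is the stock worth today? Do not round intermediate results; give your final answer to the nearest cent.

D_1 = 3.32704
D_2 = 3.73959
Terminal value at year 2: TV = D_2×(1+g_2)/(r−g_2) = 3.94153/0.022 = 179.16050
P_0 = D_1/(1+r)^1 + D_2/(1+r)^2 + TV/(1+r)^2
    = 3.09204 + 3.22998 + 154.74539 = 161.06741

161.07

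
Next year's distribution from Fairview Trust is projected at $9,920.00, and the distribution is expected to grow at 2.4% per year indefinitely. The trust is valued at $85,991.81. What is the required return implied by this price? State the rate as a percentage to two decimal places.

13.94%

P = D₁/(r − g) ⇒ r = D₁/P + g = $9,920.0000/$85,991.81 + 0.024 = 0.115360 + 0.024 = 0.139360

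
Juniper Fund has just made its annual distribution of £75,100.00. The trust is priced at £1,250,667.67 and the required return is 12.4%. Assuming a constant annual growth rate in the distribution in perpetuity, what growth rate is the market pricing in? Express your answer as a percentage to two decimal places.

P = D₀(1+g)/(r−g) ⇒ P(r−g) = D₀(1+g) ⇒ g(P+D₀) = P·r − D₀
g = (P·r − D₀)/(P + D₀) = (£1,250,667.67×0.124 − £75,100.00) / (£1,250,667.67 + £75,100.00) = 0.060329

6.03%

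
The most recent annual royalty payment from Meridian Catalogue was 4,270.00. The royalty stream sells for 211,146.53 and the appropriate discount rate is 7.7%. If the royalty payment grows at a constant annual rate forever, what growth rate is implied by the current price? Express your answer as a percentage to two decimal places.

5.57%

P = D₀(1+g)/(r−g) ⇒ P(r−g) = D₀(1+g) ⇒ g(P+D₀) = P·r − D₀
g = (P·r − D₀)/(P + D₀) = (211,146.53×0.077 − 4,270.00) / (211,146.53 + 4,270.00) = 0.055652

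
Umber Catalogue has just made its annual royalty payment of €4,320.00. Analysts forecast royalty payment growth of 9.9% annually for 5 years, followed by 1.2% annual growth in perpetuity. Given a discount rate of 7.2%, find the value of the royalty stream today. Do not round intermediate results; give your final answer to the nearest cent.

D_1 = 4747.68000
D_2 = 5217.70032
D_3 = 5734.25265
D_4 = 6301.94366
D_5 = 6925.83609
Terminal value at year 5: TV = D_5×(1+g_2)/(r−g_2) = 7008.94612/0.06 = 116815.76867
P_0 = D_1/(1+r)^1 + D_2/(1+r)^2 + D_3/(1+r)^3 + D_4/(1+r)^4 + D_5/(1+r)^5 + TV/(1+r)^5
    = 4428.80597 + 4540.35239 + 4654.70828 + 4771.94440 + 4892.13330 + 82513.98167 = 105801.92601

€105801.93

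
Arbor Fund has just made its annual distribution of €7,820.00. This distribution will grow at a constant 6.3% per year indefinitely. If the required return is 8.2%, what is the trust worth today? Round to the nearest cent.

€437508.42

D₁ = D₀ × (1 + g) = €7,820.00 × 1.063 = €8,312.6600
Growing perpetuity: P = D₁ / (r − g) = €8,312.6600 / (0.082 − 0.063) = €437,508.42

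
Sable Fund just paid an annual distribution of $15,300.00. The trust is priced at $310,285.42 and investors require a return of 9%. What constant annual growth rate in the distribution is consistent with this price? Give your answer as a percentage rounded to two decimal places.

P = D₀(1+g)/(r−g) ⇒ P(r−g) = D₀(1+g) ⇒ g(P+D₀) = P·r − D₀
g = (P·r − D₀)/(P + D₀) = ($310,285.42×0.09 − $15,300.00) / ($310,285.42 + $15,300.00) = 0.038778

3.88%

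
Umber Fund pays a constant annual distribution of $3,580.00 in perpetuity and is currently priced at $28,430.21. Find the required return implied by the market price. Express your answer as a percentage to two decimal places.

12.59%

P = C/r ⇒ r = C/P = $3,580.00/$28,430.21 = 0.125922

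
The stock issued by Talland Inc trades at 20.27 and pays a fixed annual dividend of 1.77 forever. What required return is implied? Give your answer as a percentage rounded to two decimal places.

8.73%

P = C/r ⇒ r = C/P = 1.77/20.27 = 0.087321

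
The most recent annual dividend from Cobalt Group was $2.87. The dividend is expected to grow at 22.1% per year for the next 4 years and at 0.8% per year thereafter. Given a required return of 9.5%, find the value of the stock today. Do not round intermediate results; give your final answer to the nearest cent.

D_1 = 3.50427
D_2 = 4.27871
D_3 = 5.22431
D_4 = 6.37888
Terminal value at year 4: TV = D_4×(1+g_2)/(r−g_2) = 6.42991/0.087 = 73.90704
P_0 = D_1/(1+r)^1 + D_2/(1+r)^2 + D_3/(1+r)^3 + D_4/(1+r)^4 + TV/(1+r)^4
    = 3.20025 + 3.56849 + 3.97912 + 4.43699 + 51.40784 = 66.59268

$66.59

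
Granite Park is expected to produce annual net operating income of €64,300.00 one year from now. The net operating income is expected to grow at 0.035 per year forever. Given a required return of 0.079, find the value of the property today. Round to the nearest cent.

Growing perpetuity: P = D₁ / (r − g) = €64,300.0000 / (0.079 − 0.035) = €1,461,363.64

€1461363.64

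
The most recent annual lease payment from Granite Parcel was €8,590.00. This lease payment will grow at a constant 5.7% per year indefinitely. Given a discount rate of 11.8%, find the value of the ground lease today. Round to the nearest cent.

D₁ = D₀ × (1 + g) = €8,590.00 × 1.057 = €9,079.6300
Growing perpetuity: P = D₁ / (r − g) = €9,079.6300 / (0.118 − 0.057) = €148,846.39

€148846.39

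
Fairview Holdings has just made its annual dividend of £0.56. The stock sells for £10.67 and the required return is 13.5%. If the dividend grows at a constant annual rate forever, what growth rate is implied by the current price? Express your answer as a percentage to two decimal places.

P = D₀(1+g)/(r−g) ⇒ P(r−g) = D₀(1+g) ⇒ g(P+D₀) = P·r − D₀
g = (P·r − D₀)/(P + D₀) = (£10.67×0.135 − £0.56) / (£10.67 + £0.56) = 0.078402

7.84%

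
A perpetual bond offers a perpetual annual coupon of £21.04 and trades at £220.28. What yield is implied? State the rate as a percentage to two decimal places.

9.55%

P = C/r ⇒ r = C/P = £21.04/£220.28 = 0.095515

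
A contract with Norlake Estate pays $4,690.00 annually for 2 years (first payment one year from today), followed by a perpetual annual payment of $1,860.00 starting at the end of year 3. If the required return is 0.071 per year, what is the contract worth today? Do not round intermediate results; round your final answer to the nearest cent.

$31306.79

PV of 2-year annuity: $4,690.00 × [1 − (1+0.071)^−2] / 0.071 = 8467.86645
Perpetuity value at year 2: $1,860.00 / 0.071 = 26197.18310
PV of perpetuity: 26197.18310 / (1+0.071)^2 = 22838.92476
Total PV = 8467.86645 + 22838.92476 = 31306.79121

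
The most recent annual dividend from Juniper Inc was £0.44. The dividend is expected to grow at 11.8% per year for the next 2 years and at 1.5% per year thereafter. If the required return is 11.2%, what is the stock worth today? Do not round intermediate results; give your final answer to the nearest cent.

£5.54

D_1 = 0.49192
D_2 = 0.54997
Terminal value at year 2: TV = D_2×(1+g_2)/(r−g_2) = 0.55822/0.097 = 5.75480
P_0 = D_1/(1+r)^1 + D_2/(1+r)^2 + TV/(1+r)^2
    = 0.44237 + 0.44476 + 4.65394 = 5.54108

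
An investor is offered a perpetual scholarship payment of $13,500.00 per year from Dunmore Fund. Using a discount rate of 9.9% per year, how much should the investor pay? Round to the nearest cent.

$136363.64

Level perpetuity: PV = C / r = $13,500.00 / 0.099 = $136,363.64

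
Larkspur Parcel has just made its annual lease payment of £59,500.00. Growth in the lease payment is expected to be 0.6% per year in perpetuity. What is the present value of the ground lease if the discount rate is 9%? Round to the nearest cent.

£712583.33

D₁ = D₀ × (1 + g) = £59,500.00 × 1.006 = £59,857.0000
Growing perpetuity: P = D₁ / (r − g) = £59,857.0000 / (0.09 − 0.006) = £712,583.33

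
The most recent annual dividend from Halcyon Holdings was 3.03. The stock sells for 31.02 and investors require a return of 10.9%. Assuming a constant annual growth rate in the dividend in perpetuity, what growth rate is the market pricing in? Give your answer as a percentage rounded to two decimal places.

P = D₀(1+g)/(r−g) ⇒ P(r−g) = D₀(1+g) ⇒ g(P+D₀) = P·r − D₀
g = (P·r − D₀)/(P + D₀) = (31.02×0.109 − 3.03) / (31.02 + 3.03) = 0.010314

1.03%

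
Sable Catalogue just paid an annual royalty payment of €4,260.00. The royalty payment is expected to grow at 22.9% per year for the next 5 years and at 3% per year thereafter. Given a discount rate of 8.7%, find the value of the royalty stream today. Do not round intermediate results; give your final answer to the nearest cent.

D_1 = 5235.54000
D_2 = 6434.47866
D_3 = 7907.97427
D_4 = 9718.90038
D_5 = 11944.52857
Terminal value at year 5: TV = D_5×(1+g_2)/(r−g_2) = 12302.86443/0.057 = 215839.72677
P_0 = D_1/(1+r)^1 + D_2/(1+r)^2 + D_3/(1+r)^3 + D_4/(1+r)^4 + D_5/(1+r)^5 + TV/(1+r)^5
    = 4816.50414 + 5445.70707 + 6157.10579 + 6961.43792 + 7870.84379 + 142227.52811 = 173479.12681

€173479.13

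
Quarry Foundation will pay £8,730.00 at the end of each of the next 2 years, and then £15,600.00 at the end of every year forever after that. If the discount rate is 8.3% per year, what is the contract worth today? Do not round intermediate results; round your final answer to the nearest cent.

£175750.99

PV of 2-year annuity: £8,730.00 × [1 − (1+0.083)^−2] / 0.083 = 15504.10141
Perpetuity value at year 2: £15,600.00 / 0.083 = 187951.80723
PV of perpetuity: 187951.80723 / (1+0.083)^2 = 160246.88375
Total PV = 15504.10141 + 160246.88375 = 175750.98516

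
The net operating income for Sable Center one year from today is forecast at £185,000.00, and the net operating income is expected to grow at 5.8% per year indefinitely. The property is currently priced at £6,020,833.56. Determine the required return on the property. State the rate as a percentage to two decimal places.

P = D₁/(r − g) ⇒ r = D₁/P + g = £185,000.0000/£6,020,833.56 + 0.058 = 0.030727 + 0.058 = 0.088727

8.87%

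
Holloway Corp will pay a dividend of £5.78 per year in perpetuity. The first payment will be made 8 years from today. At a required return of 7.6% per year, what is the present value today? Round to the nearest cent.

Value at end of year 7: C / r = £5.78 / 0.076 = £76.0526
Discount to today: PV = £76.0526 / (1 + 0.076)^7 = £76.0526 / 1.669882 = £45.54

£45.54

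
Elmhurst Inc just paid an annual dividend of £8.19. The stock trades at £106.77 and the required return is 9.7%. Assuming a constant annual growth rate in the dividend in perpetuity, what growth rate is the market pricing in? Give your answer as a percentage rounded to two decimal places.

P = D₀(1+g)/(r−g) ⇒ P(r−g) = D₀(1+g) ⇒ g(P+D₀) = P·r − D₀
g = (P·r − D₀)/(P + D₀) = (£106.77×0.097 − £8.19) / (£106.77 + £8.19) = 0.018847

1.88%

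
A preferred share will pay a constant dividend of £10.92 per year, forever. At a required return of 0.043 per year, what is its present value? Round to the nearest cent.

£253.95

Level perpetuity: PV = C / r = £10.92 / 0.043 = £253.95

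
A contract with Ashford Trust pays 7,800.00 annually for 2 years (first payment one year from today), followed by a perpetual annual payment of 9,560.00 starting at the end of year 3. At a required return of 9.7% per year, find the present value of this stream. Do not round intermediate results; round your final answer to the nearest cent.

95489.81

PV of 2-year annuity: 7,800.00 × [1 − (1+0.097)^−2] / 0.097 = 13591.88771
Perpetuity value at year 2: 9,560.00 / 0.097 = 98556.70103
PV of perpetuity: 98556.70103 / (1+0.097)^2 = 81897.92583
Total PV = 13591.88771 + 81897.92583 = 95489.81355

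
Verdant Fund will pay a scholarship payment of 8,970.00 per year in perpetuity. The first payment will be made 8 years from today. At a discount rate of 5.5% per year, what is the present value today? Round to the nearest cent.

Value at end of year 7: C / r = 8,970.00 / 0.055 = 163,090.9091
Discount to today: PV = 163,090.9091 / (1 + 0.055)^7 = 163,090.9091 / 1.454679 = 112,114.69

112114.69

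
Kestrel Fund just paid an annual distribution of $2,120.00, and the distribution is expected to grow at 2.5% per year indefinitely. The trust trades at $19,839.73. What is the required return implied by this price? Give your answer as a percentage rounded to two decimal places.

D₁ = $2,120.00 × 1.025 = $2,173.0000
P = D₁/(r − g) ⇒ r = D₁/P + g = $2,173.0000/$19,839.73 + 0.025 = 0.109528 + 0.025 = 0.134528

13.45%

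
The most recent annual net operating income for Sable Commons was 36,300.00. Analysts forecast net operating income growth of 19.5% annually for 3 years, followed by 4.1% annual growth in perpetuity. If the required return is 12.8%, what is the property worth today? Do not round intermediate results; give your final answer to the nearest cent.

638790.21

D_1 = 43378.50000
D_2 = 51837.30750
D_3 = 61945.58246
Terminal value at year 3: TV = D_3×(1+g_2)/(r−g_2) = 64485.35134/0.087 = 741210.93498
P_0 = D_1/(1+r)^1 + D_2/(1+r)^2 + D_3/(1+r)^3 + TV/(1+r)^3
    = 38456.11702 + 40740.30128 + 43160.15960 + 516433.63380 = 638790.21170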